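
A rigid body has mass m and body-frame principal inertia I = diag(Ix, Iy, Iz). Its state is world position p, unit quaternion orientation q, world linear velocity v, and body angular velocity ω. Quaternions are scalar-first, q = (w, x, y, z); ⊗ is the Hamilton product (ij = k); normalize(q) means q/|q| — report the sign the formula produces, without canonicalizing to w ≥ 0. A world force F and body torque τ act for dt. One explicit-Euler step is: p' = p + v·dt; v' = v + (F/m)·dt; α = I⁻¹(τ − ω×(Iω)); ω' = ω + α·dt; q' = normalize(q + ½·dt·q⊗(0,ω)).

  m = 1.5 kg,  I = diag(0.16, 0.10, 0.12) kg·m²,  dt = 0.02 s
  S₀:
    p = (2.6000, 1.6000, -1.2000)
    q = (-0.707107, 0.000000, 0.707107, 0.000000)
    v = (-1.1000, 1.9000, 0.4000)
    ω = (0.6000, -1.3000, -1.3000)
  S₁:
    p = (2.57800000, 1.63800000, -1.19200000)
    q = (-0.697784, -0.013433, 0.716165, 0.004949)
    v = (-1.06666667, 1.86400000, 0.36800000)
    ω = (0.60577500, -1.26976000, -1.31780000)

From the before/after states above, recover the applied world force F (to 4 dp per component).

v₁ − v₀ = (0.03333333, -0.03600000, -0.03200000)
m·(v₁−v₀)/dt = (2.5000, -2.7000, -2.4000)

F = (2.5000, -2.7000, -2.4000)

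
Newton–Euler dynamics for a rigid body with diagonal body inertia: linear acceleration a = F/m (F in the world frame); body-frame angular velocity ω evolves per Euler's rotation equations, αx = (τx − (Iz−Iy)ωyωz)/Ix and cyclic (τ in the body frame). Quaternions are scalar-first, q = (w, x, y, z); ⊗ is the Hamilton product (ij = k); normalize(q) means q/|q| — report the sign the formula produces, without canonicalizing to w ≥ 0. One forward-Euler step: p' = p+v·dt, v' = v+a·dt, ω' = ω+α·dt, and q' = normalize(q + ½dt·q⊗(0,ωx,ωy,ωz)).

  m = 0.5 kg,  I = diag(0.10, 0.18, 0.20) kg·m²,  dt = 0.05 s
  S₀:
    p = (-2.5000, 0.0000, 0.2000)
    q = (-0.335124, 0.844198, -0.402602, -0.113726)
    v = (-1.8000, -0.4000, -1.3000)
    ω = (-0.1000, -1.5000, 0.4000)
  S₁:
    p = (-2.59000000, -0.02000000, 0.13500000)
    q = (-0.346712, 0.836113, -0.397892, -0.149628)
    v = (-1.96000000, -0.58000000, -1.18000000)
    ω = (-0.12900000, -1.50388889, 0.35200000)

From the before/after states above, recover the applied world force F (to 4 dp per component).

Δv = v₁−v₀ = (-0.16000000, -0.18000000, 0.12000000)
applied force F = (-1.6000, -1.8000, 1.2000)

F = (-1.6000, -1.8000, 1.2000)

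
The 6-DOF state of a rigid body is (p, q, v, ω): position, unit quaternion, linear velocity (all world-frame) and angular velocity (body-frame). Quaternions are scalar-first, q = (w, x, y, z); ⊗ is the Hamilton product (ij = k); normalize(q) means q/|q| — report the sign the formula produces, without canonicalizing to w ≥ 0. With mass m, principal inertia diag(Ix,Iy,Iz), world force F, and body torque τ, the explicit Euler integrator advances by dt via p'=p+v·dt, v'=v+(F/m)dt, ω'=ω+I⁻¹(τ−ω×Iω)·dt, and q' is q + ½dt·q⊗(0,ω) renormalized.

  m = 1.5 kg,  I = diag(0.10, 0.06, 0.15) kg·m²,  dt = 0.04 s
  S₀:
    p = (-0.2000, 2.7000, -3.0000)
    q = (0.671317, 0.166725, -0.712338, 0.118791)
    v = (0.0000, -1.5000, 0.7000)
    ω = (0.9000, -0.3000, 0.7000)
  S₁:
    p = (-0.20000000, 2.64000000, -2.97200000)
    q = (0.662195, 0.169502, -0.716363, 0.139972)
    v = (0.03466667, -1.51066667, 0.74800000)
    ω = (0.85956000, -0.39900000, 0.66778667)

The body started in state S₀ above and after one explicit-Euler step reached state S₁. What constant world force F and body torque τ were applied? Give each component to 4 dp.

F = (1.3000, -0.4000, 1.8000)
τ = (-0.1200, -0.1800, -0.1100)

v₁ − v₀ = (0.03466667, -0.01066667, 0.04800000)
F = m·Δv/dt = (1.3000, -0.4000, 1.8000)
Δω = ω₁−ω₀ = (-0.04044000, -0.09900000, -0.03221333)
gyro term ω₀×Iω₀ = (-0.0189, -0.0315, 0.0108)
applied torque τ = (-0.1200, -0.1800, -0.1100)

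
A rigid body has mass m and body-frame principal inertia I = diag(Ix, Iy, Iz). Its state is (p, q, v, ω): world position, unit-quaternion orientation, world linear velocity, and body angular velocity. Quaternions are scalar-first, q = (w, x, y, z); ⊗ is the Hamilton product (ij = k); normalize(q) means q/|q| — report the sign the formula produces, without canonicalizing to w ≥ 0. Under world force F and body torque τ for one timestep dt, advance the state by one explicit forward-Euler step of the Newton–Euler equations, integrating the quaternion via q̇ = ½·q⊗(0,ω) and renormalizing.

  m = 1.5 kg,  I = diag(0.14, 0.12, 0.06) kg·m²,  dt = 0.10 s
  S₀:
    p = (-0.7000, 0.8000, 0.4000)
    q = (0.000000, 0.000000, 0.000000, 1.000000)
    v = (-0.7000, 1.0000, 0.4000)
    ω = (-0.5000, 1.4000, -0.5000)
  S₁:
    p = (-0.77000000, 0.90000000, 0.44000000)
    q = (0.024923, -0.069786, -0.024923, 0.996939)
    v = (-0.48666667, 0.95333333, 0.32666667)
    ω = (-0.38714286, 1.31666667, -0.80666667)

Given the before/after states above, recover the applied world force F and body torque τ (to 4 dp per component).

ω₁ − ω₀ = (0.11285714, -0.08333333, -0.30666667)
I·α + gyro = (0.2000, -0.0800, -0.1700)
Δv = v₁−v₀ = (0.21333333, -0.04666667, -0.07333333)
m·(v₁−v₀)/dt = (3.2000, -0.7000, -1.1000)

F = (3.2000, -0.7000, -1.1000)
τ = (0.2000, -0.0800, -0.1700)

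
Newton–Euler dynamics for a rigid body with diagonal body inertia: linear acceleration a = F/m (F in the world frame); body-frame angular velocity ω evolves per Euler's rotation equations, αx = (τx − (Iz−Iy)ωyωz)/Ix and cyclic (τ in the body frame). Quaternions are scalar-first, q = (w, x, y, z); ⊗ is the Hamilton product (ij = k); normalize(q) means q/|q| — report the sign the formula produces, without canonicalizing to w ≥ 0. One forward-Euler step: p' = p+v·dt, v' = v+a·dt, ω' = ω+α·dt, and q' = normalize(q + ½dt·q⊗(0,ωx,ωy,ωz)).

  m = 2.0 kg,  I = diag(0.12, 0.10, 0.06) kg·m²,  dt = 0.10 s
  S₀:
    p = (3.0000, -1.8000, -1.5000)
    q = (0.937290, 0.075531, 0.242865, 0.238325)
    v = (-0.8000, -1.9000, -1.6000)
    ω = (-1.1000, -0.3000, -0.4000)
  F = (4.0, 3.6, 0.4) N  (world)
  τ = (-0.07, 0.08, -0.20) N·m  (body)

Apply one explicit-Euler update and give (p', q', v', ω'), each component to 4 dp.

new position p' = (2.9200, -1.9900, -1.6600)
new velocity v' = (-0.6000, -1.7200, -1.5800)
α = I⁻¹(τ − ω×Iω) = (-0.5433, 0.5360, -3.2233)
ω' = ω + α·dt = (-1.1543, -0.2464, -0.7223)
Hamilton product q⊗(0,ω) = (0.2512736, -1.0566675, -0.5131321, -0.1304238)
q + ½dt·q⊗(0,ω), renormalized = (0.9481, 0.0227, 0.2168, 0.2314)

p' = (2.9200, -1.9900, -1.6600)
q' = (0.9481, 0.0227, 0.2168, 0.2314)
v' = (-0.6000, -1.7200, -1.5800)
ω' = (-1.1543, -0.2464, -0.7223)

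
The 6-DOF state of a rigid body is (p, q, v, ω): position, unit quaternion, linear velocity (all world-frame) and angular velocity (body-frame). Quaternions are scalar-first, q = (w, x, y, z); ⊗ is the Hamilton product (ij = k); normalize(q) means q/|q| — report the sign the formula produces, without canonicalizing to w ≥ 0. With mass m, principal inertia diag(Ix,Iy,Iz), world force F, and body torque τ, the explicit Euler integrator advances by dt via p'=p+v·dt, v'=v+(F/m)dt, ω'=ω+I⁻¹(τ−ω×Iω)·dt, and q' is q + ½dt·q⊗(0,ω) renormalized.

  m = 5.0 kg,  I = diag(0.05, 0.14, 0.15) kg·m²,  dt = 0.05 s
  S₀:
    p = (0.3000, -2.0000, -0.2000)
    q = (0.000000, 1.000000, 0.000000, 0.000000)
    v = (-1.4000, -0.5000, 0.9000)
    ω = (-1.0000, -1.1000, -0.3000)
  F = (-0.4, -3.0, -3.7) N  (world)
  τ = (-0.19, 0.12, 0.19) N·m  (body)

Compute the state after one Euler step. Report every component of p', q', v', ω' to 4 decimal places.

linear accel F/m = (-0.0800, -0.6000, -0.7400)
p' = p + v·dt = (0.2300, -2.0250, -0.1550)
v + (F/m)dt = (-1.4040, -0.5300, 0.8630)
ω×(Iω) gyroscopic = (0.0033, -0.0300, 0.0990)
α = I⁻¹(τ − ω×Iω) = (-3.8660, 1.0714, 0.6067)
ω' = ω + α·dt = (-1.1933, -1.0464, -0.2697)
2q̇ = q⊗(0,ω) = (1.0000000, 0.0000000, 0.3000000, -1.1000000)
updated quaternion q' = (0.0250, 0.9993, 0.0075, -0.0275)

p' = (0.2300, -2.0250, -0.1550)
q' = (0.0250, 0.9993, 0.0075, -0.0275)
v' = (-1.4040, -0.5300, 0.8630)
ω' = (-1.1933, -1.0464, -0.2697)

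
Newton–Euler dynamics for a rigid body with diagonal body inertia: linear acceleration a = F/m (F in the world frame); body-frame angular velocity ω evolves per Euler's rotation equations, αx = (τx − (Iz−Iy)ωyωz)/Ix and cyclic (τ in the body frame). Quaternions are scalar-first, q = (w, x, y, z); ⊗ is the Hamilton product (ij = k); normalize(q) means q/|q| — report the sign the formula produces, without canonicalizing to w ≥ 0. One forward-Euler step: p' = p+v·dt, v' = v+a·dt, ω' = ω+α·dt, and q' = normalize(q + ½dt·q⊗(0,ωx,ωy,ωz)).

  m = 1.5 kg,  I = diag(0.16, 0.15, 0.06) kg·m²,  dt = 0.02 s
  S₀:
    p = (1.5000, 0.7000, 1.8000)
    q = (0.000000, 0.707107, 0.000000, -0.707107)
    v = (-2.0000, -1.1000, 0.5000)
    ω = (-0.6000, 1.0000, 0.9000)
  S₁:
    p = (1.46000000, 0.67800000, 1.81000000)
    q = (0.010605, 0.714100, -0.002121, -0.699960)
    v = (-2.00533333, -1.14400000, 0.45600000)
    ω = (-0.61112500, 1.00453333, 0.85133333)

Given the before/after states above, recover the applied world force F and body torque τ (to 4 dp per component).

F = (-0.4000, -3.3000, -3.3000)
τ = (-0.1700, -0.0200, -0.1400)

Δω = ω₁−ω₀ = (-0.01112500, 0.00453333, -0.04866667)
precession coupling = (-0.0810, -0.0540, 0.0060)
applied torque τ = (-0.1700, -0.0200, -0.1400)
v₁ − v₀ = (-0.00533333, -0.04400000, -0.04400000)
applied force F = (-0.4000, -3.3000, -3.3000)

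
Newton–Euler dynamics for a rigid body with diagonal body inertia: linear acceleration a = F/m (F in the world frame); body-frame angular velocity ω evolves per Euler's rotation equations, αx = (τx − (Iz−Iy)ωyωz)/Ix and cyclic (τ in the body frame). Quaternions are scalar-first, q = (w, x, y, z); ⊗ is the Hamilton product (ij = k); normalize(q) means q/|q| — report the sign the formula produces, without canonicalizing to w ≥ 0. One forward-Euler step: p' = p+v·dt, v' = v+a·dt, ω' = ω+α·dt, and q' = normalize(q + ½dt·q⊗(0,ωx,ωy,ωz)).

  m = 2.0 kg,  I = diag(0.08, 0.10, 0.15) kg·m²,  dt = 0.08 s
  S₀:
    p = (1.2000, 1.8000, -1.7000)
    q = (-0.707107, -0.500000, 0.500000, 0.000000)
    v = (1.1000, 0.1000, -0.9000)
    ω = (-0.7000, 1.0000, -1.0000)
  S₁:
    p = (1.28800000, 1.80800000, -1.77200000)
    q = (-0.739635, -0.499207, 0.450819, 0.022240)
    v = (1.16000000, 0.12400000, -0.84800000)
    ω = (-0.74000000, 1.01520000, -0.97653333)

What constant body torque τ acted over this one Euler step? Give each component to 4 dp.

τ = (-0.0900, -0.0300, 0.0300)

rate change Δω = (-0.04000000, 0.01520000, 0.02346667)
applied torque τ = (-0.0900, -0.0300, 0.0300)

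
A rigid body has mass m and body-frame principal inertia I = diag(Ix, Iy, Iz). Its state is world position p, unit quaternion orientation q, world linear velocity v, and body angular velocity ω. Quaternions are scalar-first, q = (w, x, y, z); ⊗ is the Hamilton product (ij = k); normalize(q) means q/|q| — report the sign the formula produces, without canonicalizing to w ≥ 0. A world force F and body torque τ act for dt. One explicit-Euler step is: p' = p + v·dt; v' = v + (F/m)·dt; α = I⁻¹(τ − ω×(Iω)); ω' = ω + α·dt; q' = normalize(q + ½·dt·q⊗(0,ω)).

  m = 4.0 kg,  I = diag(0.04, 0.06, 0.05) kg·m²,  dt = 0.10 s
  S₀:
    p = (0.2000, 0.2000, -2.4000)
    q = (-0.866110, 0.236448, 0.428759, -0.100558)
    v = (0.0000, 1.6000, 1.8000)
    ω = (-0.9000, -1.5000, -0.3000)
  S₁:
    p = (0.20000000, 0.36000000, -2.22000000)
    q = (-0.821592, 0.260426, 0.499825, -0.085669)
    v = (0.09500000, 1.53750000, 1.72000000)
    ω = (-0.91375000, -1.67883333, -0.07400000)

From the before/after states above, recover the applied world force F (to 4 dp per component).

F = (3.8000, -2.5000, -3.2000)

velocity change Δv = (0.09500000, -0.06250000, -0.08000000)
F = m·Δv/dt = (3.8000, -2.5000, -3.2000)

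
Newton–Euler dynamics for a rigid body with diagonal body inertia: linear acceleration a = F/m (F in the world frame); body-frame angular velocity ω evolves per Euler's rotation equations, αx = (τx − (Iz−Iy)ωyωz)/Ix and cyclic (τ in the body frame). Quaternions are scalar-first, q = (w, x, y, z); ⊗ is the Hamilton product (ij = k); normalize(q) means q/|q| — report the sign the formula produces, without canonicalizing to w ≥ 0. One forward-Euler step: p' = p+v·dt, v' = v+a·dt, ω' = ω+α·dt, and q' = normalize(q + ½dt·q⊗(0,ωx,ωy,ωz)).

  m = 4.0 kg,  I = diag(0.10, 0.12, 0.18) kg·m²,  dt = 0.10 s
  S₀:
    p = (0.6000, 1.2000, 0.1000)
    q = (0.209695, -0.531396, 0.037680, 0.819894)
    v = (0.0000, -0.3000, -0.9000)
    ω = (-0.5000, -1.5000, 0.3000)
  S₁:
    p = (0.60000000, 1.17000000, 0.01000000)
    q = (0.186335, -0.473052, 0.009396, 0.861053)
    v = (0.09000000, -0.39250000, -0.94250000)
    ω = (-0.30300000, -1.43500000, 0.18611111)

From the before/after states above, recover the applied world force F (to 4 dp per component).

v₁ − v₀ = (0.09000000, -0.09250000, -0.04250000)
m·(v₁−v₀)/dt = (3.6000, -3.7000, -1.7000)

F = (3.6000, -3.7000, -1.7000)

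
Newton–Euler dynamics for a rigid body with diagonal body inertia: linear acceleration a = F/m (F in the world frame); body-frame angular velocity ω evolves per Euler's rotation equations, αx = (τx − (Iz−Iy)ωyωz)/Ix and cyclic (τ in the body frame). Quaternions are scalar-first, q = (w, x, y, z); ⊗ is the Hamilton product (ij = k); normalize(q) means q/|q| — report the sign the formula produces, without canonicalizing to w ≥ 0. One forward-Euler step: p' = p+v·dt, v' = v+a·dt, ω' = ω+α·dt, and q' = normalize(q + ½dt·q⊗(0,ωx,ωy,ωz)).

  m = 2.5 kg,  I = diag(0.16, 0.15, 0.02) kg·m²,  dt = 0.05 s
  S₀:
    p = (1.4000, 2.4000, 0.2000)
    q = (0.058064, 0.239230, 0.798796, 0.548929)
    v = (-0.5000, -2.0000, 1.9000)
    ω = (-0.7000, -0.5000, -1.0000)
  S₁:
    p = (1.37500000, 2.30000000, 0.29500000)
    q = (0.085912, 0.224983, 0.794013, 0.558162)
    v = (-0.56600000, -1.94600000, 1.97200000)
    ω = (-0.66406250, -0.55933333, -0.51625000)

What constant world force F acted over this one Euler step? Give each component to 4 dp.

F = (-3.3000, 2.7000, 3.6000)

Δv = v₁−v₀ = (-0.06600000, 0.05400000, 0.07200000)
F = m·Δv/dt = (-3.3000, 2.7000, 3.6000)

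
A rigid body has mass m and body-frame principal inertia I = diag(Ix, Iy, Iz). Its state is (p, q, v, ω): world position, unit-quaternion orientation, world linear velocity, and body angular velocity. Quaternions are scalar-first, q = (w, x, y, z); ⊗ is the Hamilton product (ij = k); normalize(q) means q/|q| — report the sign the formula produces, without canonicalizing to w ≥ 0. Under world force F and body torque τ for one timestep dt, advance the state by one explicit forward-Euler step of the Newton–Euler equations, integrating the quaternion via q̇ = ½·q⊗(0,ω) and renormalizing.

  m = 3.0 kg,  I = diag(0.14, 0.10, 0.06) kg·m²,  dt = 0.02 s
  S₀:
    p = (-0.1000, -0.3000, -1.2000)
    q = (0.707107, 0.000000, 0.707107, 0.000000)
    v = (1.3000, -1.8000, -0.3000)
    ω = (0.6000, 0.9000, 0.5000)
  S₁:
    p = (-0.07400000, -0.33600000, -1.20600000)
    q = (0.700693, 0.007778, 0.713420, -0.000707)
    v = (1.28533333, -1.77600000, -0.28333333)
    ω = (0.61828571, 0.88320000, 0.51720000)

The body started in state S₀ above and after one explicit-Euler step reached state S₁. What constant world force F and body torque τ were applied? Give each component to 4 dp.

F = (-2.2000, 3.6000, 2.5000)
τ = (0.1100, -0.0600, 0.0300)

velocity change Δv = (-0.01466667, 0.02400000, 0.01666667)
F = m·Δv/dt = (-2.2000, 3.6000, 2.5000)
rate change Δω = (0.01828571, -0.01680000, 0.01720000)
gyro term ω₀×Iω₀ = (-0.0180, 0.0240, -0.0216)
applied torque τ = (0.1100, -0.0600, 0.0300)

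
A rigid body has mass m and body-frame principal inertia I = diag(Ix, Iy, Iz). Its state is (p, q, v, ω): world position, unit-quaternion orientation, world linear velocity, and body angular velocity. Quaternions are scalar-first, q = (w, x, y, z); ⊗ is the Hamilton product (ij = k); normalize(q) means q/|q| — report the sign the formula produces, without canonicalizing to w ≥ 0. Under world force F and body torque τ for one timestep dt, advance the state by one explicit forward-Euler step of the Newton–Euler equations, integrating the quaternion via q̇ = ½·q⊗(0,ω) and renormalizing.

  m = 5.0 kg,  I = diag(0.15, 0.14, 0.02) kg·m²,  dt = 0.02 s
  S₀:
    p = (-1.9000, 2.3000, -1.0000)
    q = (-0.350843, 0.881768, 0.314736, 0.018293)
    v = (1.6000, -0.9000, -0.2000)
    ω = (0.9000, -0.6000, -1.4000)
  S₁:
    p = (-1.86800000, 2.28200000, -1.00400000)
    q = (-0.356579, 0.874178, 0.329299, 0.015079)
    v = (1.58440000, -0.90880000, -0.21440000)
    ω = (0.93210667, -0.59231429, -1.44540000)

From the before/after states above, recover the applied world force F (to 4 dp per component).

velocity change Δv = (-0.01560000, -0.00880000, -0.01440000)
m·(v₁−v₀)/dt = (-3.9000, -2.2000, -3.6000)

F = (-3.9000, -2.2000, -3.6000)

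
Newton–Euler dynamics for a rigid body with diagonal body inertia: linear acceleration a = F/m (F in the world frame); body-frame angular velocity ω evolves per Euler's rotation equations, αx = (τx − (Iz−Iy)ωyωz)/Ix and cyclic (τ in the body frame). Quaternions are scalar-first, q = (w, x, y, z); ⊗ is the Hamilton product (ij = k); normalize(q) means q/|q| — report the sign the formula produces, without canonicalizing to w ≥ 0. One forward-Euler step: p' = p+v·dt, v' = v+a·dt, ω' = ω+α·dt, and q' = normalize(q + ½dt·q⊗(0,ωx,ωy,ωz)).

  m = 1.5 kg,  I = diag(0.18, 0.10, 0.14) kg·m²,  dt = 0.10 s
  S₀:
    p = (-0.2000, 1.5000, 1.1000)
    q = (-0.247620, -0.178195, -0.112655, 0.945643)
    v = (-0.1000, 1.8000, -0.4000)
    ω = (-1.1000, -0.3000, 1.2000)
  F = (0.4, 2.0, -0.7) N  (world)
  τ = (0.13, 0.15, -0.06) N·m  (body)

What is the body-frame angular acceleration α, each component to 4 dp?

α = (0.8022, 2.0280, -0.2400)

ω×(Iω) gyroscopic = (-0.0144, -0.0528, -0.0264)
α = I⁻¹(τ − ω×Iω) = (0.8022, 2.0280, -0.2400)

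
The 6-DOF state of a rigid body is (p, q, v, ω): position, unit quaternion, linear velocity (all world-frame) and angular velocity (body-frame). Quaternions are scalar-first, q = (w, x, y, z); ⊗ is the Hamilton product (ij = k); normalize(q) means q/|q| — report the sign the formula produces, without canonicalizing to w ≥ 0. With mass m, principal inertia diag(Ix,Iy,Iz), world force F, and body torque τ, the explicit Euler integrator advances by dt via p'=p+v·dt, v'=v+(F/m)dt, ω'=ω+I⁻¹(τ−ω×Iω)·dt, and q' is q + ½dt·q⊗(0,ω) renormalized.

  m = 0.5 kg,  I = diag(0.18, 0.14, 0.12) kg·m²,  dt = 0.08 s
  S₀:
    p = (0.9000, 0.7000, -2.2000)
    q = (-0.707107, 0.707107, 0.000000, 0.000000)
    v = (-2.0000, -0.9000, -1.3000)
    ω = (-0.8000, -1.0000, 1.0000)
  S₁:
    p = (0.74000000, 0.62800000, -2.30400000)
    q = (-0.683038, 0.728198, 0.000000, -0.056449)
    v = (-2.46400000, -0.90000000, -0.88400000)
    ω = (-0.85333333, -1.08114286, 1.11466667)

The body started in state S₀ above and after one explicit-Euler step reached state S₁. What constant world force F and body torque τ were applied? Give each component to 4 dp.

Δω = ω₁−ω₀ = (-0.05333333, -0.08114286, 0.11466667)
gyro term ω₀×Iω₀ = (0.0200, -0.0480, -0.0320)
τ = I·(Δω/dt) + ω₀×(Iω₀) = (-0.1000, -0.1900, 0.1400)
Δv = v₁−v₀ = (-0.46400000, 0.00000000, 0.41600000)
F = m·Δv/dt = (-2.9000, 0.0000, 2.6000)

F = (-2.9000, 0.0000, 2.6000)
τ = (-0.1000, -0.1900, 0.1400)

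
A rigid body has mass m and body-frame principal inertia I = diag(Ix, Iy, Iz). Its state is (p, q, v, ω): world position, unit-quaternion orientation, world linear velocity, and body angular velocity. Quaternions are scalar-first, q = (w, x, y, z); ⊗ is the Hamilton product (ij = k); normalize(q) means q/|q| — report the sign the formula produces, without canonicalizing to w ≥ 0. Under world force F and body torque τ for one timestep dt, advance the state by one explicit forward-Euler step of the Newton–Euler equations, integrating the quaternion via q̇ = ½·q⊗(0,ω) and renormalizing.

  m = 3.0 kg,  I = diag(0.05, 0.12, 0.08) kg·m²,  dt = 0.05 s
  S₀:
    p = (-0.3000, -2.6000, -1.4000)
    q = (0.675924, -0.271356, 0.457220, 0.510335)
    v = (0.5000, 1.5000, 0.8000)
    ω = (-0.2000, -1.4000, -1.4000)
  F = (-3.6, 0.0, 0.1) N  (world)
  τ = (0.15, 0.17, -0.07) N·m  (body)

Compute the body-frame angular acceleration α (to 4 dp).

α = (4.5680, 1.4867, -1.1200)

gyro term ω×Iω = (-0.0784, -0.0084, 0.0196)
angular accel α = (4.5680, 1.4867, -1.1200)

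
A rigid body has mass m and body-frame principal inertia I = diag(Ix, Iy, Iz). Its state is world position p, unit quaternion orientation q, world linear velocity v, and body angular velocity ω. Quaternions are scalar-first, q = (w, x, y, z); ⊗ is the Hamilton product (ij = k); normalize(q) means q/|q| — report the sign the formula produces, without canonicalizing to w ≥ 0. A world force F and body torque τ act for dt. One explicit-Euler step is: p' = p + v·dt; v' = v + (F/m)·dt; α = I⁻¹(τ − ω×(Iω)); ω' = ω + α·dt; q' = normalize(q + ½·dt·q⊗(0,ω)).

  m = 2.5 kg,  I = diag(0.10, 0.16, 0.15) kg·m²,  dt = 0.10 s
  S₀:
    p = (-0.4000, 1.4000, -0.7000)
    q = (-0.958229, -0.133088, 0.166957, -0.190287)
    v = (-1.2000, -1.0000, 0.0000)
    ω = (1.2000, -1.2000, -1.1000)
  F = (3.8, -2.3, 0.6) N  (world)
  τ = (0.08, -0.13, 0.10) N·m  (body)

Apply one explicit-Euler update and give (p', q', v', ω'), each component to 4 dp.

p' = (-0.5200, 1.3000, -0.7000)
q' = (-0.9459, -0.2101, 0.2047, -0.1389)
v' = (-1.0480, -1.0920, 0.0240)
ω' = (1.2932, -1.3225, -0.9757)

a = (1.5200, -0.9200, 0.2400)
p' = p + v·dt = (-0.5200, 1.3000, -0.7000)
v + (F/m)dt = (-1.0480, -1.0920, 0.0240)
precession coupling ω×(Iω) = (-0.0132, 0.0660, -0.0864)
α = I⁻¹(τ − ω×Iω) = (0.9320, -1.2250, 1.2427)
new body rate ω' = (1.2932, -1.3225, -0.9757)
Hamilton product q⊗(0,ω) = (0.1507383, -1.5618719, 0.7751336, 1.0134091)
q + ½dt·q⊗(0,ω), renormalized = (-0.9459, -0.2101, 0.2047, -0.1389)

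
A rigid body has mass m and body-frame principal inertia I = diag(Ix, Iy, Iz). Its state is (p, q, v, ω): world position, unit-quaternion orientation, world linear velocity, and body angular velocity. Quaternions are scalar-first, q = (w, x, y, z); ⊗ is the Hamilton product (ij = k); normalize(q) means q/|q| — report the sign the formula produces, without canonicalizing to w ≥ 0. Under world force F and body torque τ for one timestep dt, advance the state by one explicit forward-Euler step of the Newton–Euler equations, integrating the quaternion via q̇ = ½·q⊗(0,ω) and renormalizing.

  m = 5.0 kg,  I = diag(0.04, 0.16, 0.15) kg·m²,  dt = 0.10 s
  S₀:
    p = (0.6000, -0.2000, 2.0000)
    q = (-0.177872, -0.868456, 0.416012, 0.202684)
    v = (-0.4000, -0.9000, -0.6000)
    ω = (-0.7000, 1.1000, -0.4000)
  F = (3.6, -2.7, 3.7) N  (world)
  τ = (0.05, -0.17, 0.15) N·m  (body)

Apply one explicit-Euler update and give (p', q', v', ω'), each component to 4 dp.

p' = (0.5600, -0.2900, 1.9400)
q' = (-0.2266, -0.8797, 0.3809, 0.1726)
v' = (-0.3280, -0.9540, -0.5260)
ω' = (-0.5860, 1.0130, -0.2384)

ω×(Iω) gyroscopic = (0.0044, -0.0308, -0.0924)
(τ − ω×Iω)/I = (1.1400, -0.8700, 1.6160)
new body rate ω' = (-0.5860, 1.0130, -0.2384)
q⊗(0,ω) = (-0.9844588, -0.2648468, -0.6849204, -0.5929444)
updated quaternion q' = (-0.2266, -0.8797, 0.3809, 0.1726)
p' = p + v·dt = (0.5600, -0.2900, 1.9400)
v' = v + a·dt = (-0.3280, -0.9540, -0.5260)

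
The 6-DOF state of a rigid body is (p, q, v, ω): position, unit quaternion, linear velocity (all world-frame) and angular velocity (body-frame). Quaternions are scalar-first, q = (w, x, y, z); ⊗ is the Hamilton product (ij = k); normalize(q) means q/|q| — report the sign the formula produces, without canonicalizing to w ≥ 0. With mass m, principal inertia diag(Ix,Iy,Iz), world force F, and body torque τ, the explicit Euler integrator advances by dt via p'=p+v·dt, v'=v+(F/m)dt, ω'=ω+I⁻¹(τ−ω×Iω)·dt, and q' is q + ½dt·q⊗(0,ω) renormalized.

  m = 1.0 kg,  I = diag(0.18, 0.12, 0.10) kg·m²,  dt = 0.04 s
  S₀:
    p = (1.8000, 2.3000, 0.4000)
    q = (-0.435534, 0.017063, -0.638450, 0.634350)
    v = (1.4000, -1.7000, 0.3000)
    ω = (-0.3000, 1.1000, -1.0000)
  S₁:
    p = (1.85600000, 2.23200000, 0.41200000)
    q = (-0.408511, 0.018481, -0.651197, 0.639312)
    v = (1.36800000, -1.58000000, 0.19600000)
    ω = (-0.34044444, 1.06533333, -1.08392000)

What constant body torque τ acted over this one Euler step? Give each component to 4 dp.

ω₁ − ω₀ = (-0.04044444, -0.03466667, -0.08392000)
applied torque τ = (-0.1600, -0.0800, -0.1900)

τ = (-0.1600, -0.0800, -0.1900)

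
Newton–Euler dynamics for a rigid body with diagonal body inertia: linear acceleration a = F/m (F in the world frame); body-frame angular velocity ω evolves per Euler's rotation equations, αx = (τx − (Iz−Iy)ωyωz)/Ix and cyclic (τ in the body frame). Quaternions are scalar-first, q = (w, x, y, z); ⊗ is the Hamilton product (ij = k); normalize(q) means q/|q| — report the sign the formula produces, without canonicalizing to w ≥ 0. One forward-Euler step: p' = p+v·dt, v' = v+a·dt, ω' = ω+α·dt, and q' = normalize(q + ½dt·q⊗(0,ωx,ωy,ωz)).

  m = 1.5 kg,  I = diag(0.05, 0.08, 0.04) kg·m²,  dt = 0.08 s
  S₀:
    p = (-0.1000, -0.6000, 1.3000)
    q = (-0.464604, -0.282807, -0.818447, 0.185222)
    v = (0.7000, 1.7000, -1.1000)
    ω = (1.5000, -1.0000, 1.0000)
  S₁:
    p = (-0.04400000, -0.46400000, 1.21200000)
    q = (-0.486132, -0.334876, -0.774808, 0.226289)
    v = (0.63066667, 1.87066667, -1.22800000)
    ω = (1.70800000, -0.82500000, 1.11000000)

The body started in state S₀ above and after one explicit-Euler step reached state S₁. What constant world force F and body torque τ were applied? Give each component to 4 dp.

velocity change Δv = (-0.06933333, 0.17066667, -0.12800000)
applied force F = (-1.3000, 3.2000, -2.4000)
rate change Δω = (0.20800000, 0.17500000, 0.11000000)
τ = I·(Δω/dt) + ω₀×(Iω₀) = (0.1700, 0.1900, 0.0100)

F = (-1.3000, 3.2000, -2.4000)
τ = (0.1700, 0.1900, 0.0100)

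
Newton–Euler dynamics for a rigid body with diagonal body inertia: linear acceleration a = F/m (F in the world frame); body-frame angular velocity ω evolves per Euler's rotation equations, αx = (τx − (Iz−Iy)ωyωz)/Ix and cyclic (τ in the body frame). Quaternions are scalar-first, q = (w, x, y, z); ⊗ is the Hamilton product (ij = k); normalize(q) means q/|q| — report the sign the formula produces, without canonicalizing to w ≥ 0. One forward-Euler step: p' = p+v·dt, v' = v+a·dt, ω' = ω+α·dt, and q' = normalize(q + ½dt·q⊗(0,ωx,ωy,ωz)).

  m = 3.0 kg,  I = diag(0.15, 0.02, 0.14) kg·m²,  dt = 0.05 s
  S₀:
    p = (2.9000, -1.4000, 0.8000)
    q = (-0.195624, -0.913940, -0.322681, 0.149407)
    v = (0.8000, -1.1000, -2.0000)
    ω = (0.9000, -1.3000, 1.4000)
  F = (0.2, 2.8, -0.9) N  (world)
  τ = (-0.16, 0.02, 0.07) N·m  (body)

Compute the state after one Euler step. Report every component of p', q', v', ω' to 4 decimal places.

p' = (2.9400, -1.4550, 0.7000)
q' = (-0.1905, -0.9235, -0.2806, 0.1793)
v' = (0.8033, -1.0533, -2.0150)
ω' = (0.9195, -1.2815, 1.3707)

ω×(Iω) gyroscopic = (-0.2184, 0.0126, 0.1521)
α = I⁻¹(τ − ω×Iω) = (0.3893, 0.3700, -0.5864)
ω' = ω + α·dt = (0.9195, -1.2815, 1.3707)
q⊗(0,ω) = (0.1938909, -0.4335859, 1.6682935, 1.2046613)
q' = normalize(q + ½dt·q⊗(0,ω)) = (-0.1905, -0.9235, -0.2806, 0.1793)
p' = p + v·dt = (2.9400, -1.4550, 0.7000)
v + (F/m)dt = (0.8033, -1.0533, -2.0150)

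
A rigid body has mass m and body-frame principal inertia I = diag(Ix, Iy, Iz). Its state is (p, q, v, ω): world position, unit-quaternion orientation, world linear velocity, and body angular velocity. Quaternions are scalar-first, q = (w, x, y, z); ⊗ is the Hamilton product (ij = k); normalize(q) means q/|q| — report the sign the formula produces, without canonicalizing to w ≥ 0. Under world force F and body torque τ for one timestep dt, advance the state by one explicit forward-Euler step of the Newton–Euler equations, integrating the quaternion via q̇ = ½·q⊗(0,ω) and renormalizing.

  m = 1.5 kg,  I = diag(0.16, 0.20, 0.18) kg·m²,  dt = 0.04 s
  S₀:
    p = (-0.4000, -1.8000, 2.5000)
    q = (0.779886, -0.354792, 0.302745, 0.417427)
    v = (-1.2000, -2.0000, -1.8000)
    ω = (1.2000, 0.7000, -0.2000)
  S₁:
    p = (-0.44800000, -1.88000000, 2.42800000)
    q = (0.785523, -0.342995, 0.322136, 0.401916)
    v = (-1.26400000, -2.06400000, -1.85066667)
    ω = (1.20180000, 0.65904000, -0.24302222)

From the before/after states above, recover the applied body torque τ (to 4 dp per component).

Δω = ω₁−ω₀ = (0.00180000, -0.04096000, -0.04302222)
ω₀×(Iω₀) = (0.0028, 0.0048, 0.0336)
τ = I·(Δω/dt) + ω₀×(Iω₀) = (0.0100, -0.2000, -0.1600)

τ = (0.0100, -0.2000, -0.1600)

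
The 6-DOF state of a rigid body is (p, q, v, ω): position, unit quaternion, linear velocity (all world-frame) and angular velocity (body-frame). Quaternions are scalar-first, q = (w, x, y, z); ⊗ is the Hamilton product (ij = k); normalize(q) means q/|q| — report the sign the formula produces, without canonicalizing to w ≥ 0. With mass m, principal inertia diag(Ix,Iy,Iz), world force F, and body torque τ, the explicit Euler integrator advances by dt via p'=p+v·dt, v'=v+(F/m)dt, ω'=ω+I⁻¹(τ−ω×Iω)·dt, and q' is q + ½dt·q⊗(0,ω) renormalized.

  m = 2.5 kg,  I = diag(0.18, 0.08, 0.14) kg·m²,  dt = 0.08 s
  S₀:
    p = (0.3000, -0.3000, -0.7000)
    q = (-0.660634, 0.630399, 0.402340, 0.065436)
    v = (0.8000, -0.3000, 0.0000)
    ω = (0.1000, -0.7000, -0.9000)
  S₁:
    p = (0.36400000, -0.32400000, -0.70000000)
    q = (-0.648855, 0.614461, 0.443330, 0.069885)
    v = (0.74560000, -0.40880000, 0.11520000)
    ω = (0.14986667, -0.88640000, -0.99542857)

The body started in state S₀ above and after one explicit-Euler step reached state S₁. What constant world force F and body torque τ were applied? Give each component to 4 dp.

F = (-1.7000, -3.4000, 3.6000)
τ = (0.1500, -0.1900, -0.1600)

ω₁ − ω₀ = (0.04986667, -0.18640000, -0.09542857)
precession coupling = (0.0378, -0.0036, 0.0070)
τ = I·(Δω/dt) + ω₀×(Iω₀) = (0.1500, -0.1900, -0.1600)
velocity change Δv = (-0.05440000, -0.10880000, 0.11520000)
applied force F = (-1.7000, -3.4000, 3.6000)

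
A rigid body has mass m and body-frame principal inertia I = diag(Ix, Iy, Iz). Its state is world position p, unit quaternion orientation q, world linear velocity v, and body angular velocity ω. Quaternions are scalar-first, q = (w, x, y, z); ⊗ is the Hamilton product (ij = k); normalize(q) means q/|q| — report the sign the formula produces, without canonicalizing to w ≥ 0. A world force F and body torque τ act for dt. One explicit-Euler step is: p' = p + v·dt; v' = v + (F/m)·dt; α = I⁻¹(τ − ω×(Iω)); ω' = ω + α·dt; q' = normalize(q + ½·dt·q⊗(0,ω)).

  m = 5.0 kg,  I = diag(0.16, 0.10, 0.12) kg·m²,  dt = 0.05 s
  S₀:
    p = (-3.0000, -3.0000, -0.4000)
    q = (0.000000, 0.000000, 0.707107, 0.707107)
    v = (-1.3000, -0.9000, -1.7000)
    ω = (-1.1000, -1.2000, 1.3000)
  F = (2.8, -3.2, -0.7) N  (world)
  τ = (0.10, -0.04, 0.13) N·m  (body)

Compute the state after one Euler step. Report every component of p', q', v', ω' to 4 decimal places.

p' = (-3.0650, -3.0450, -0.4850)
q' = (-0.0018, 0.0441, 0.6867, 0.7256)
v' = (-1.2720, -0.9320, -1.7070)
ω' = (-1.0590, -1.1914, 1.3872)

ω×(Iω) gyroscopic = (-0.0312, -0.0572, -0.0792)
angular accel α = (0.8200, 0.1720, 1.7433)
ω + α·dt = (-1.0590, -1.1914, 1.3872)
q⊗(0,ω) = (-0.0707107, 1.7677675, -0.7778177, 0.7778177)
q + ½dt·q⊗(0,ω), renormalized = (-0.0018, 0.0441, 0.6867, 0.7256)
a = F/m = (0.5600, -0.6400, -0.1400)
p' = p + v·dt = (-3.0650, -3.0450, -0.4850)
v' = v + a·dt = (-1.2720, -0.9320, -1.7070)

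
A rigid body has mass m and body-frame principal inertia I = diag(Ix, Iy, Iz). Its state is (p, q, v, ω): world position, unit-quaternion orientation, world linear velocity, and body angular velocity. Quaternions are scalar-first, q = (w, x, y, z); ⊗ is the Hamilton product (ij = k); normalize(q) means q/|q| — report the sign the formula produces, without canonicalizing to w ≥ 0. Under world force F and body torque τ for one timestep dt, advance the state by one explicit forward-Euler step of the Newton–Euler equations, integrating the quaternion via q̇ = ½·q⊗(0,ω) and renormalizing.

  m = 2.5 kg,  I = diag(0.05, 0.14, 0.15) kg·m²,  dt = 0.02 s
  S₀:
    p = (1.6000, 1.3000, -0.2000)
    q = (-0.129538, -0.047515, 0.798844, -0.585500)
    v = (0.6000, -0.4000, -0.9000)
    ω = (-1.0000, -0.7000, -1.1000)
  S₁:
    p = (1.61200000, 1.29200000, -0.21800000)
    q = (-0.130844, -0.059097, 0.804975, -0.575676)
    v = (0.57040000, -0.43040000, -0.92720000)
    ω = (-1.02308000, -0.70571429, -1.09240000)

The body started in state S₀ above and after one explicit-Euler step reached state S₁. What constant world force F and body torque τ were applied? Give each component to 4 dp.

velocity change Δv = (-0.02960000, -0.03040000, -0.02720000)
m·(v₁−v₀)/dt = (-3.7000, -3.8000, -3.4000)
rate change Δω = (-0.02308000, -0.00571429, 0.00760000)
applied torque τ = (-0.0500, -0.1500, 0.1200)

F = (-3.7000, -3.8000, -3.4000)
τ = (-0.0500, -0.1500, 0.1200)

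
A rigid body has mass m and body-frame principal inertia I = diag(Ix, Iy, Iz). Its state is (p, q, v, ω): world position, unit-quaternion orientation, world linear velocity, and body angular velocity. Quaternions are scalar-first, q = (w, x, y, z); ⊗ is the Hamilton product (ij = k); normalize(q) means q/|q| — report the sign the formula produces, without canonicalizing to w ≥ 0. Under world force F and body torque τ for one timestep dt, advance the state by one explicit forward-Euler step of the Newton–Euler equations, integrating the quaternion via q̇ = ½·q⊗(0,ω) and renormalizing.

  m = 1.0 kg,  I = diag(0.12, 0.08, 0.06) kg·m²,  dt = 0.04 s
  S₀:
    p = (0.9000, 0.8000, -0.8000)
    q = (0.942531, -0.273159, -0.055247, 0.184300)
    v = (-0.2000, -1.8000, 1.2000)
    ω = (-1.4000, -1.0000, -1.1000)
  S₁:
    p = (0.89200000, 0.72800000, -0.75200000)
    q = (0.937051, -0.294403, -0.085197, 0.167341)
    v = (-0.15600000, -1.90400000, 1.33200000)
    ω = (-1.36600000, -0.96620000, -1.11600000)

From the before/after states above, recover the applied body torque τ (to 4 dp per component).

τ = (0.0800, 0.1600, -0.0800)

ω₁ − ω₀ = (0.03400000, 0.03380000, -0.01600000)
gyro term ω₀×Iω₀ = (-0.0220, 0.0924, -0.0560)
τ = I·(Δω/dt) + ω₀×(Iω₀) = (0.0800, 0.1600, -0.0800)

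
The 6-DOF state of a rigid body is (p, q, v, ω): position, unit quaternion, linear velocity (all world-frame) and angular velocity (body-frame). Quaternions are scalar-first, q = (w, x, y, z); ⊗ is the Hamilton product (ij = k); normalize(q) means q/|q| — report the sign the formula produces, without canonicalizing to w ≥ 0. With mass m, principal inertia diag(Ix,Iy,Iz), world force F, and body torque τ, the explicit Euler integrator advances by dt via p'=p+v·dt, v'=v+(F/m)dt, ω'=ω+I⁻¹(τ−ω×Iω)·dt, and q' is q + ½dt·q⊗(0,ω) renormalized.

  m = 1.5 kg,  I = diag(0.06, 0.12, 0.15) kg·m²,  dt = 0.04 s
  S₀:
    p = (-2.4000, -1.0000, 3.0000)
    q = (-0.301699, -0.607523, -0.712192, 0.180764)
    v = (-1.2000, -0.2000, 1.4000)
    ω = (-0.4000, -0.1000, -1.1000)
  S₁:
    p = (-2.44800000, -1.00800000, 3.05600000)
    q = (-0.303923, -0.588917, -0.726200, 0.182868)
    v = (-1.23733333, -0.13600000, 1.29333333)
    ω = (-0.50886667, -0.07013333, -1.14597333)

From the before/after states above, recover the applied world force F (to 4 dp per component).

F = (-1.4000, 2.4000, -4.0000)

Δv = v₁−v₀ = (-0.03733333, 0.06400000, -0.10666667)
F = m·Δv/dt = (-1.4000, 2.4000, -4.0000)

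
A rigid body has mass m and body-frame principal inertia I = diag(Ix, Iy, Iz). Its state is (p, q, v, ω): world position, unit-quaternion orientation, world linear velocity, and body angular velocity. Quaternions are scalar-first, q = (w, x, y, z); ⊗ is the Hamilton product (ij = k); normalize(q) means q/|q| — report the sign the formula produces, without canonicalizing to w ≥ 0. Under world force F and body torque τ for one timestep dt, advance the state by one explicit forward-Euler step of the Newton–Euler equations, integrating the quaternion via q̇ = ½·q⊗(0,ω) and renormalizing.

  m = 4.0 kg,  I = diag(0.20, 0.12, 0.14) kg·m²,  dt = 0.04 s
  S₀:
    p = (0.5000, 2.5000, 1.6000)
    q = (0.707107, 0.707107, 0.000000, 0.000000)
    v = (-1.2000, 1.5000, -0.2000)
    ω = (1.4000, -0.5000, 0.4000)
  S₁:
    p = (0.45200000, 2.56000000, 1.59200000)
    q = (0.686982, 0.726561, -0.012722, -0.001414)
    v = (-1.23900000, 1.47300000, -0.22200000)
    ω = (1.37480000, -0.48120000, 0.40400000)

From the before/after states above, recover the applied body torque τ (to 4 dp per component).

Δω = ω₁−ω₀ = (-0.02520000, 0.01880000, 0.00400000)
I·α + gyro = (-0.1300, 0.0900, 0.0700)

τ = (-0.1300, 0.0900, 0.0700)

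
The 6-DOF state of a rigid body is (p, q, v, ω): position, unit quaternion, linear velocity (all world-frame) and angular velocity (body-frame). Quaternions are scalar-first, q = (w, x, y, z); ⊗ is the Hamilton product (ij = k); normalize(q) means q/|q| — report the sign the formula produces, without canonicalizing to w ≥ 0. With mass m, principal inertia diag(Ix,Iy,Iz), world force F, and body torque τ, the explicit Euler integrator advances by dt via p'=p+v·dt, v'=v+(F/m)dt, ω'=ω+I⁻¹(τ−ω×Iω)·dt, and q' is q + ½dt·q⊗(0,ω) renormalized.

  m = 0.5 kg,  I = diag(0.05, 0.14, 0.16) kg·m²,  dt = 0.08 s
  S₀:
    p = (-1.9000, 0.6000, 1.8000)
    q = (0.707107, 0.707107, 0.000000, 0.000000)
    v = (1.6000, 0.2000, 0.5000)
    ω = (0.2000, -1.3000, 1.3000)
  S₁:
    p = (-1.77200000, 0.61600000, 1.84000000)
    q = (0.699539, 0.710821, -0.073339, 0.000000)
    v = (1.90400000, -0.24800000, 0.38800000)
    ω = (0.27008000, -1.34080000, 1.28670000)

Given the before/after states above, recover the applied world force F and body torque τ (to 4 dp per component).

v₁ − v₀ = (0.30400000, -0.44800000, -0.11200000)
applied force F = (1.9000, -2.8000, -0.7000)
Δω = ω₁−ω₀ = (0.07008000, -0.04080000, -0.01330000)
τ = I·(Δω/dt) + ω₀×(Iω₀) = (0.0100, -0.1000, -0.0500)

F = (1.9000, -2.8000, -0.7000)
τ = (0.0100, -0.1000, -0.0500)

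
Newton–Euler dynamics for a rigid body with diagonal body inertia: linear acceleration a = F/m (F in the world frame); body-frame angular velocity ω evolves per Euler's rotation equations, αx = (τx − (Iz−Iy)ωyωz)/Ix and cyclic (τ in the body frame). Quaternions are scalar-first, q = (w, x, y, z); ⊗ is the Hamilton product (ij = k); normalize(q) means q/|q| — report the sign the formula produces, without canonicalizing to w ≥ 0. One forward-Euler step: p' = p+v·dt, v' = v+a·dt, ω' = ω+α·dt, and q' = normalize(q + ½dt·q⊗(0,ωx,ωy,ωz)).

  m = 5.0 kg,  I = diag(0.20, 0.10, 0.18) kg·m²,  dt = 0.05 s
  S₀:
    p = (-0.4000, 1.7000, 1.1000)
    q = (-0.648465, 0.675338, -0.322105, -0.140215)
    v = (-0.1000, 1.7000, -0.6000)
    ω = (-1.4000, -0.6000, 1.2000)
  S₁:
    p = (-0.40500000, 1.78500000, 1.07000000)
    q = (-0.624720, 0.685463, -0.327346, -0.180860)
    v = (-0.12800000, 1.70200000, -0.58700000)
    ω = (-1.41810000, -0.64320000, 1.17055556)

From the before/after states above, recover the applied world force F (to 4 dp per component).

F = (-2.8000, 0.2000, 1.3000)

Δv = v₁−v₀ = (-0.02800000, 0.00200000, 0.01300000)
applied force F = (-2.8000, 0.2000, 1.3000)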